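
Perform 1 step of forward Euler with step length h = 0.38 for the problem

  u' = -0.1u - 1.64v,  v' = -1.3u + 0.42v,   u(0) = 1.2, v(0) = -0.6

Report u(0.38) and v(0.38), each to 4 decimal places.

1.5283, -1.2886

Euler on (u,v): u_{n+1} = u_n + h·u', v_{n+1} = v_n + h·v'.
0.000000: (1.200000, -0.600000); f=(0.864000, -1.812000) → (1.528320, -1.288560)
(u(0.38), v(0.38)) ≈ (1.5283, -1.2886)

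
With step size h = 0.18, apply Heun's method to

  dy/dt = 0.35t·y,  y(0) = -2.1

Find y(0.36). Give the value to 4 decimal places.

-2.1481

Heun: k1 = f(t_n, y_n); k2 = f(t_n + h, y_n + h·k1); y_{n+1} = y_n + (h/2)·(k1 + k2).
t=0.000000, y=-2.100000:
  k1 = f(0.000000, -2.100000) = 0.000000
  k2 = f(0.180000, -2.100000) = -0.132300
  y ← -2.100000 + (0.18/2)·(0.000000 + (-0.132300)) = -2.111907
t=0.180000, y=-2.111907:
  k1 = f(0.180000, -2.111907) = -0.133050
  k2 = f(0.360000, -2.135856) = -0.269118
  y ← -2.111907 + (0.18/2)·(-0.133050 + (-0.269118)) = -2.148102
y(0.36) ≈ -2.1481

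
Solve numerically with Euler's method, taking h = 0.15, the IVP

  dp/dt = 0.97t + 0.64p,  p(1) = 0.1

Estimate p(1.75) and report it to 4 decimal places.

Euler: p_{n+1} = p_n + h·f(t_n, p_n).
t=1.000000, p=0.100000: f=1.034000 → p ← 0.100000 + 0.15·1.034000 = 0.255100
t=1.150000, p=0.255100: f=1.278764 → p ← 0.255100 + 0.15·1.278764 = 0.446915
t=1.300000, p=0.446915: f=1.547025 → p ← 0.446915 + 0.15·1.547025 = 0.678968
t=1.450000, p=0.678968: f=1.841040 → p ← 0.678968 + 0.15·1.841040 = 0.955124
t=1.600000, p=0.955124: f=2.163280 → p ← 0.955124 + 0.15·2.163280 = 1.279616
p(1.75) ≈ 1.2796

1.2796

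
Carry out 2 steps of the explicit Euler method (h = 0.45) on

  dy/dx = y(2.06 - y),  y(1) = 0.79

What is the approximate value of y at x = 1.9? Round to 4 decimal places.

Euler: y_{n+1} = y_n + h·f(x_n, y_n).
x=1.000000, y=0.790000: f=1.003300 → y ← 0.790000 + 0.45·1.003300 = 1.241485
x=1.450000, y=1.241485: f=1.016174 → y ← 1.241485 + 0.45·1.016174 = 1.698763
y(1.9) ≈ 1.6988

1.6988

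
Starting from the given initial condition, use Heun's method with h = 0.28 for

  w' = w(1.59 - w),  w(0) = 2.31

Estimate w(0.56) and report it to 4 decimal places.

Heun: k1 = f(x_n, w_n); k2 = f(x_n + h, w_n + h·k1); w_{n+1} = w_n + (h/2)·(k1 + k2).
x=0.000000, w=2.310000:
  k1 = f(0.000000, 2.310000) = -1.663200
  k2 = f(0.280000, 1.844304) = -0.469014
  w ← 2.310000 + (0.28/2)·(-1.663200 + (-0.469014)) = 2.011490
x=0.280000, w=2.011490:
  k1 = f(0.280000, 2.011490) = -0.847823
  k2 = f(0.560000, 1.774100) = -0.326611
  w ← 2.011490 + (0.28/2)·(-0.847823 + (-0.326611)) = 1.847069
w(0.56) ≈ 1.8471

1.8471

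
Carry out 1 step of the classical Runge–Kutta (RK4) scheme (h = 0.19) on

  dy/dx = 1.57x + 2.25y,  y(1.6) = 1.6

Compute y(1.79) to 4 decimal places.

RK4: k1 = f(x_n, y_n); k2 = f(x_n + h/2, y_n + (h/2)·k1); k3 = f(x_n + h/2, y_n + (h/2)·k2); k4 = f(x_n + h, y_n + h·k3); y_{n+1} = y_n + (h/6)·(k1 + 2k2 + 2k3 + k4).
x=1.600000, y=1.600000:
  k1 = f(1.600000, 1.600000) = 6.112000
  k2 = f(1.695000, 2.180640) = 7.567590
  k3 = f(1.695000, 2.318921) = 7.878722
  k4 = f(1.790000, 3.096957) = 9.778454
  y ← 1.600000 + (0.19/6)·(k1 + 2k2 + 2k3 + k4) = 3.081464
y(1.79) ≈ 3.0815

3.0815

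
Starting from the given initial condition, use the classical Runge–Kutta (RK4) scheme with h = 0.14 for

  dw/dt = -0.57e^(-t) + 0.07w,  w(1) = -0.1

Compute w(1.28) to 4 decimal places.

RK4: k1 = f(t_n, w_n); k2 = f(t_n + h/2, w_n + (h/2)·k1); k3 = f(t_n + h/2, w_n + (h/2)·k2); k4 = f(t_n + h, w_n + h·k3); w_{n+1} = w_n + (h/6)·(k1 + 2k2 + 2k3 + k4).
t=1.000000, w=-0.100000:
  k1 = f(1.000000, -0.100000) = -0.216691
  k2 = f(1.070000, -0.115168) = -0.203577
  k3 = f(1.070000, -0.114250) = -0.203512
  k4 = f(1.140000, -0.128492) = -0.191291
  w ← -0.100000 + (0.14/6)·(k1 + 2k2 + 2k3 + k4) = -0.128517
t=1.140000, w=-0.128517:
  k1 = f(1.140000, -0.128517) = -0.191293
  k2 = f(1.210000, -0.141908) = -0.179906
  k3 = f(1.210000, -0.141110) = -0.179850
  k4 = f(1.280000, -0.153696) = -0.169240
  w ← -0.128517 + (0.14/6)·(k1 + 2k2 + 2k3 + k4) = -0.153718
w(1.28) ≈ -0.1537

-0.1537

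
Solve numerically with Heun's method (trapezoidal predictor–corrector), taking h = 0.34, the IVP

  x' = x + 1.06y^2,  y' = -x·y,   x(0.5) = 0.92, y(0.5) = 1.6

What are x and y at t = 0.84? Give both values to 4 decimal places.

2.1220, 0.9469

Heun on (x,y): k1 = f(t_n, state_n); k2 = f(t_n + h, state_n + h·k1); state_{n+1} = state_n + (h/2)·(k1 + k2).
0.500000: (0.920000, 1.600000)
  k1 = (3.633600, -1.472000)
  predictor → (2.155424, 1.099520)
  k2 = (3.436905, -2.369932)
  → (2.121986, 0.946872)
(x(0.84), y(0.84)) ≈ (2.1220, 0.9469)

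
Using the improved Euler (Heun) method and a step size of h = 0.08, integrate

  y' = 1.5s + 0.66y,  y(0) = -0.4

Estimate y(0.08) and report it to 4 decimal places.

Heun: k1 = f(s_n, y_n); k2 = f(s_n + h, y_n + h·k1); y_{n+1} = y_n + (h/2)·(k1 + k2).
s=0.000000, y=-0.400000:
  k1 = f(0.000000, -0.400000) = -0.264000
  k2 = f(0.080000, -0.421120) = -0.157939
  y ← -0.400000 + (0.08/2)·(-0.264000 + (-0.157939)) = -0.416878
y(0.08) ≈ -0.4169

-0.4169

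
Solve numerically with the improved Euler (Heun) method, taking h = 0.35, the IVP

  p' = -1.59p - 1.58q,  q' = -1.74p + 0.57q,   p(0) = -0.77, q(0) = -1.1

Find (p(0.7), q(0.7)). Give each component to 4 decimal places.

0.4490, -1.5386

Heun on (p,q): k1 = f(t_n, state_n); k2 = f(t_n + h, state_n + h·k1); state_{n+1} = state_n + (h/2)·(k1 + k2).
0.000000: (-0.770000, -1.100000)
  k1 = (2.962300, 0.712800)
  predictor → (0.266805, -0.850520)
  k2 = (0.919602, -0.949037)
  → (-0.090667, -1.141341)
0.350000: (-0.090667, -1.141341)
  k1 = (1.947480, -0.492804)
  predictor → (0.590951, -1.313823)
  k2 = (1.136228, -1.777134)
  → (0.448982, -1.538581)
(p(0.7), q(0.7)) ≈ (0.4490, -1.5386)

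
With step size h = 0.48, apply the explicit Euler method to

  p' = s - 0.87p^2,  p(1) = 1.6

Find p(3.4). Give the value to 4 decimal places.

Euler: p_{n+1} = p_n + h·f(s_n, p_n).
s=1.000000, p=1.600000: f=-1.227200 → p ← 1.600000 + 0.48·(-1.227200) = 1.010944
s=1.480000, p=1.010944: f=0.590853 → p ← 1.010944 + 0.48·0.590853 = 1.294554
s=1.960000, p=1.294554: f=0.501994 → p ← 1.294554 + 0.48·0.501994 = 1.535511
s=2.440000, p=1.535511: f=0.388720 → p ← 1.535511 + 0.48·0.388720 = 1.722096
s=2.920000, p=1.722096: f=0.339914 → p ← 1.722096 + 0.48·0.339914 = 1.885255
p(3.4) ≈ 1.8853

1.8853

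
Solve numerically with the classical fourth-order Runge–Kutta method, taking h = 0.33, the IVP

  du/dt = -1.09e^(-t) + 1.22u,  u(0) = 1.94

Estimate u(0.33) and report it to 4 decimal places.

2.5201

RK4: k1 = f(t_n, u_n); k2 = f(t_n + h/2, u_n + (h/2)·k1); k3 = f(t_n + h/2, u_n + (h/2)·k2); k4 = f(t_n + h, u_n + h·k3); u_{n+1} = u_n + (h/6)·(k1 + 2k2 + 2k3 + k4).
t=0.000000, u=1.940000:
  k1 = f(0.000000, 1.940000) = 1.276800
  k2 = f(0.165000, 2.150672) = 1.699616
  k3 = f(0.165000, 2.220437) = 1.784729
  k4 = f(0.330000, 2.528960) = 2.301705
  u ← 1.940000 + (0.33/6)·(k1 + 2k2 + 2k3 + k4) = 2.520096
u(0.33) ≈ 2.5201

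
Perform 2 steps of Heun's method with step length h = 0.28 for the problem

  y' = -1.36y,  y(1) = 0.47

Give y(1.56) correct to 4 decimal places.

0.2249

Heun: k1 = f(s_n, y_n); k2 = f(s_n + h, y_n + h·k1); y_{n+1} = y_n + (h/2)·(k1 + k2).
s=1.000000, y=0.470000:
  k1 = f(1.000000, 0.470000) = -0.639200
  k2 = f(1.280000, 0.291024) = -0.395793
  y ← 0.470000 + (0.28/2)·(-0.639200 + (-0.395793)) = 0.325101
s=1.280000, y=0.325101:
  k1 = f(1.280000, 0.325101) = -0.442137
  k2 = f(1.560000, 0.201303) = -0.273771
  y ← 0.325101 + (0.28/2)·(-0.442137 + (-0.273771)) = 0.224874
y(1.56) ≈ 0.2249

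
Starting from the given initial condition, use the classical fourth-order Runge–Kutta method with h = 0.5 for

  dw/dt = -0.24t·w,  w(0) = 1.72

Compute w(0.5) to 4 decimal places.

1.6692

RK4: k1 = f(t_n, w_n); k2 = f(t_n + h/2, w_n + (h/2)·k1); k3 = f(t_n + h/2, w_n + (h/2)·k2); k4 = f(t_n + h, w_n + h·k3); w_{n+1} = w_n + (h/6)·(k1 + 2k2 + 2k3 + k4).
t=0.000000, w=1.720000:
  k1 = f(0.000000, 1.720000) = 0.000000
  k2 = f(0.250000, 1.720000) = -0.103200
  k3 = f(0.250000, 1.694200) = -0.101652
  k4 = f(0.500000, 1.669174) = -0.200301
  w ← 1.720000 + (0.5/6)·(k1 + 2k2 + 2k3 + k4) = 1.669166
w(0.5) ≈ 1.6692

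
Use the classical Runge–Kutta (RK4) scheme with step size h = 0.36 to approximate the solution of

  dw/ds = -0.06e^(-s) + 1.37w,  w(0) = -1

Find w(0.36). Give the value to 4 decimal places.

RK4: k1 = f(s_n, w_n); k2 = f(s_n + h/2, w_n + (h/2)·k1); k3 = f(s_n + h/2, w_n + (h/2)·k2); k4 = f(s_n + h, w_n + h·k3); w_{n+1} = w_n + (h/6)·(k1 + 2k2 + 2k3 + k4).
s=0.000000, w=-1.000000:
  k1 = f(0.000000, -1.000000) = -1.430000
  k2 = f(0.180000, -1.257400) = -1.772754
  k3 = f(0.180000, -1.319096) = -1.857277
  k4 = f(0.360000, -1.668620) = -2.327870
  w ← -1.000000 + (0.36/6)·(k1 + 2k2 + 2k3 + k4) = -1.661076
w(0.36) ≈ -1.6611

-1.6611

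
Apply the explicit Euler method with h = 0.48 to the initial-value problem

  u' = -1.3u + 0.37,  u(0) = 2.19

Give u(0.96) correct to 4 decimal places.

Euler: u_{n+1} = u_n + h·f(t_n, u_n).
t=0.000000, u=2.190000: f=-2.477000 → u ← 2.190000 + 0.48·(-2.477000) = 1.001040
t=0.480000, u=1.001040: f=-0.931352 → u ← 1.001040 + 0.48·(-0.931352) = 0.553991
u(0.96) ≈ 0.5540

0.5540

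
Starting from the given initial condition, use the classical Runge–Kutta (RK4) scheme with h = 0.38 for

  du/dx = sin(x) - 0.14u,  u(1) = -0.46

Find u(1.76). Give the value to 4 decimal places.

RK4: k1 = f(x_n, u_n); k2 = f(x_n + h/2, u_n + (h/2)·k1); k3 = f(x_n + h/2, u_n + (h/2)·k2); k4 = f(x_n + h, u_n + h·k3); u_{n+1} = u_n + (h/6)·(k1 + 2k2 + 2k3 + k4).
x=1.000000, u=-0.460000:
  k1 = f(1.000000, -0.460000) = 0.905871
  k2 = f(1.190000, -0.287885) = 0.968673
  k3 = f(1.190000, -0.275952) = 0.967002
  k4 = f(1.380000, -0.092539) = 0.994809
  u ← -0.460000 + (0.38/6)·(k1 + 2k2 + 2k3 + k4) = -0.094438
x=1.380000, u=-0.094438:
  k1 = f(1.380000, -0.094438) = 0.995075
  k2 = f(1.570000, 0.094626) = 0.986752
  k3 = f(1.570000, 0.093045) = 0.986973
  k4 = f(1.760000, 0.280612) = 0.942869
  u ← -0.094438 + (0.38/6)·(k1 + 2k2 + 2k3 + k4) = 0.278304
u(1.76) ≈ 0.2783

0.2783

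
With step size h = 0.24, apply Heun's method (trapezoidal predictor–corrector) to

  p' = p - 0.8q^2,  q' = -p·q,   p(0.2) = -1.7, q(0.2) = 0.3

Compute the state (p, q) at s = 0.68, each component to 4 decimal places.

Heun on (p,q): k1 = f(s_n, state_n); k2 = f(s_n + h, state_n + h·k1); state_{n+1} = state_n + (h/2)·(k1 + k2).
0.200000: (-1.700000, 0.300000)
  k1 = (-1.772000, 0.510000)
  predictor → (-2.125280, 0.422400)
  k2 = (-2.268017, 0.897718)
  → (-2.184802, 0.468926)
0.440000: (-2.184802, 0.468926)
  k1 = (-2.360716, 1.024511)
  predictor → (-2.751374, 0.714809)
  k2 = (-3.160135, 1.966706)
  → (-2.847304, 0.827872)
(p(0.68), q(0.68)) ≈ (-2.8473, 0.8279)

-2.8473, 0.8279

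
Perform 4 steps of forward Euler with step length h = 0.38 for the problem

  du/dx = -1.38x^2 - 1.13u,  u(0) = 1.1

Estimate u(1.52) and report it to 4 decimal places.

Euler: u_{n+1} = u_n + h·f(x_n, u_n).
x=0.000000, u=1.100000: f=-1.243000 → u ← 1.100000 + 0.38·(-1.243000) = 0.627660
x=0.380000, u=0.627660: f=-0.908528 → u ← 0.627660 + 0.38·(-0.908528) = 0.282419
x=0.760000, u=0.282419: f=-1.116222 → u ← 0.282419 + 0.38·(-1.116222) = -0.141745
x=1.140000, u=-0.141745: f=-1.633276 → u ← -0.141745 + 0.38·(-1.633276) = -0.762390
u(1.52) ≈ -0.7624

-0.7624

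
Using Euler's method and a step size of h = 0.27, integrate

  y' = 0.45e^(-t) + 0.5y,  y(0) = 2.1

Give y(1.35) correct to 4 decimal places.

Euler: y_{n+1} = y_n + h·f(t_n, y_n).
t=0.000000, y=2.100000: f=1.500000 → y ← 2.100000 + 0.27·1.500000 = 2.505000
t=0.270000, y=2.505000: f=1.596021 → y ← 2.505000 + 0.27·1.596021 = 2.935926
t=0.540000, y=2.935926: f=1.730200 → y ← 2.935926 + 0.27·1.730200 = 3.403079
t=0.810000, y=3.403079: f=1.901726 → y ← 3.403079 + 0.27·1.901726 = 3.916545
t=1.080000, y=3.916545: f=2.111091 → y ← 3.916545 + 0.27·2.111091 = 4.486540
y(1.35) ≈ 4.4865

4.4865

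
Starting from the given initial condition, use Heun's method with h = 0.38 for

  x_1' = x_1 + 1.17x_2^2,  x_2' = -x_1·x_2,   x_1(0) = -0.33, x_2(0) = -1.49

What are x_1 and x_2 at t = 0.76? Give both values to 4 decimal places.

2.0233, -0.8178

Heun on (x_1,x_2): k1 = f(t_n, state_n); k2 = f(t_n + h, state_n + h·k1); state_{n+1} = state_n + (h/2)·(k1 + k2).
0.000000: (-0.330000, -1.490000)
  k1 = (2.267517, -0.491700)
  predictor → (0.531656, -1.676846)
  k2 = (3.821477, 0.891506)
  → (0.826909, -1.414037)
0.380000: (0.826909, -1.414037)
  k1 = (3.166324, 1.169280)
  predictor → (2.030112, -0.969711)
  k2 = (3.130308, 1.968621)
  → (2.023269, -0.817836)
(x_1(0.76), x_2(0.76)) ≈ (2.0233, -0.8178)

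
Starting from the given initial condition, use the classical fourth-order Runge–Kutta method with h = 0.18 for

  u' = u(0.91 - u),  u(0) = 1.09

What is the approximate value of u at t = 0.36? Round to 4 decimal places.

1.0329

RK4: k1 = f(t_n, u_n); k2 = f(t_n + h/2, u_n + (h/2)·k1); k3 = f(t_n + h/2, u_n + (h/2)·k2); k4 = f(t_n + h, u_n + h·k3); u_{n+1} = u_n + (h/6)·(k1 + 2k2 + 2k3 + k4).
t=0.000000, u=1.090000:
  k1 = f(0.000000, 1.090000) = -0.196200
  k2 = f(0.090000, 1.072342) = -0.174086
  k3 = f(0.090000, 1.074332) = -0.176547
  k4 = f(0.180000, 1.058221) = -0.156851
  u ← 1.090000 + (0.18/6)·(k1 + 2k2 + 2k3 + k4) = 1.058370
t=0.180000, u=1.058370:
  k1 = f(0.180000, 1.058370) = -0.157031
  k2 = f(0.270000, 1.044238) = -0.140176
  k3 = f(0.270000, 1.045755) = -0.141966
  k4 = f(0.360000, 1.032817) = -0.126847
  u ← 1.058370 + (0.18/6)·(k1 + 2k2 + 2k3 + k4) = 1.032926
u(0.36) ≈ 1.0329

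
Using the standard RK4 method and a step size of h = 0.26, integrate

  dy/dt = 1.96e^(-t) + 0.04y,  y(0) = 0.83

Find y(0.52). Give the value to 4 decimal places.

1.6512

RK4: k1 = f(t_n, y_n); k2 = f(t_n + h/2, y_n + (h/2)·k1); k3 = f(t_n + h/2, y_n + (h/2)·k2); k4 = f(t_n + h, y_n + h·k3); y_{n+1} = y_n + (h/6)·(k1 + 2k2 + 2k3 + k4).
t=0.000000, y=0.830000:
  k1 = f(0.000000, 0.830000) = 1.993200
  k2 = f(0.130000, 1.089116) = 1.764632
  k3 = f(0.130000, 1.059402) = 1.763443
  k4 = f(0.260000, 1.288495) = 1.562801
  y ← 0.830000 + (0.26/6)·(k1 + 2k2 + 2k3 + k4) = 1.289860
t=0.260000, y=1.289860:
  k1 = f(0.260000, 1.289860) = 1.562856
  k2 = f(0.390000, 1.493031) = 1.386753
  k3 = f(0.390000, 1.470138) = 1.385837
  k4 = f(0.520000, 1.650177) = 1.231267
  y ← 1.289860 + (0.26/6)·(k1 + 2k2 + 2k3 + k4) = 1.651230
y(0.52) ≈ 1.6512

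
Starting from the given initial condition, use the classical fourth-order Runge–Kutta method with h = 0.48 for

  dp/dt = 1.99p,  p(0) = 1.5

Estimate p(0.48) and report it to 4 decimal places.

RK4: k1 = f(t_n, p_n); k2 = f(t_n + h/2, p_n + (h/2)·k1); k3 = f(t_n + h/2, p_n + (h/2)·k2); k4 = f(t_n + h, p_n + h·k3); p_{n+1} = p_n + (h/6)·(k1 + 2k2 + 2k3 + k4).
t=0.000000, p=1.500000:
  k1 = f(0.000000, 1.500000) = 2.985000
  k2 = f(0.240000, 2.216400) = 4.410636
  k3 = f(0.240000, 2.558553) = 5.091520
  k4 = f(0.480000, 3.943929) = 7.848420
  p ← 1.500000 + (0.48/6)·(k1 + 2k2 + 2k3 + k4) = 3.887018
p(0.48) ≈ 3.8870

3.8870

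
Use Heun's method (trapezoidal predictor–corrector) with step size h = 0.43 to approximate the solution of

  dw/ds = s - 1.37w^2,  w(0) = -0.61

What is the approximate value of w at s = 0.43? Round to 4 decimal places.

Heun: k1 = f(s_n, w_n); k2 = f(s_n + h, w_n + h·k1); w_{n+1} = w_n + (h/2)·(k1 + k2).
s=0.000000, w=-0.610000:
  k1 = f(0.000000, -0.610000) = -0.509777
  k2 = f(0.430000, -0.829204) = -0.511984
  w ← -0.610000 + (0.43/2)·(-0.509777 + (-0.511984)) = -0.829679
w(0.43) ≈ -0.8297

-0.8297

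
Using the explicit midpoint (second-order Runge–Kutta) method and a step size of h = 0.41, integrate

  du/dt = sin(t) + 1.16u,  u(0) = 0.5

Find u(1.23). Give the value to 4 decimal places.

3.0748

Midpoint: k1 = f(t_n, u_n); k2 = f(t_n + h/2, u_n + (h/2)·k1); u_{n+1} = u_n + h·k2.
t=0.000000, u=0.500000:
  k1 = f(0.000000, 0.500000) = 0.580000
  k2 = f(0.205000, 0.618900) = 0.921491
  u ← 0.500000 + 0.41·0.921491 = 0.877811
t=0.410000, u=0.877811:
  k1 = f(0.410000, 0.877811) = 1.416871
  k2 = f(0.615000, 1.168270) = 1.932152
  u ← 0.877811 + 0.41·1.932152 = 1.669994
t=0.820000, u=1.669994:
  k1 = f(0.820000, 1.669994) = 2.668338
  k2 = f(1.025000, 2.217003) = 3.426437
  u ← 1.669994 + 0.41·3.426437 = 3.074833
u(1.23) ≈ 3.0748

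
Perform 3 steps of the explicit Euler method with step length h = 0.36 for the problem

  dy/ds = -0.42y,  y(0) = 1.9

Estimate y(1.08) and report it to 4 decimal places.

Euler: y_{n+1} = y_n + h·f(s_n, y_n).
s=0.000000, y=1.900000: f=-0.798000 → y ← 1.900000 + 0.36·(-0.798000) = 1.612720
s=0.360000, y=1.612720: f=-0.677342 → y ← 1.612720 + 0.36·(-0.677342) = 1.368877
s=0.720000, y=1.368877: f=-0.574928 → y ← 1.368877 + 0.36·(-0.574928) = 1.161903
y(1.08) ≈ 1.1619

1.1619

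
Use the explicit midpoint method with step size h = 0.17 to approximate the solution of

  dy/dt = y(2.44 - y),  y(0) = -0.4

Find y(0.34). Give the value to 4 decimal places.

-1.1009

Midpoint: k1 = f(t_n, y_n); k2 = f(t_n + h/2, y_n + (h/2)·k1); y_{n+1} = y_n + h·k2.
t=0.000000, y=-0.400000:
  k1 = f(0.000000, -0.400000) = -1.136000
  k2 = f(0.085000, -0.496560) = -1.458178
  y ← -0.400000 + 0.17·(-1.458178) = -0.647890
t=0.170000, y=-0.647890:
  k1 = f(0.170000, -0.647890) = -2.000614
  k2 = f(0.255000, -0.817943) = -2.664810
  y ← -0.647890 + 0.17·(-2.664810) = -1.100908
y(0.34) ≈ -1.1009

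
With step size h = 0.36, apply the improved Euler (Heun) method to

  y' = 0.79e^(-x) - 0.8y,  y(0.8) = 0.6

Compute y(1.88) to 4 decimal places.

Heun: k1 = f(x_n, y_n); k2 = f(x_n + h, y_n + h·k1); y_{n+1} = y_n + (h/2)·(k1 + k2).
x=0.800000, y=0.600000:
  k1 = f(0.800000, 0.600000) = -0.125030
  k2 = f(1.160000, 0.554989) = -0.196337
  y ← 0.600000 + (0.36/2)·(-0.125030 + (-0.196337)) = 0.542154
x=1.160000, y=0.542154:
  k1 = f(1.160000, 0.542154) = -0.186069
  k2 = f(1.520000, 0.475169) = -0.207353
  y ← 0.542154 + (0.36/2)·(-0.186069 + (-0.207353)) = 0.471338
x=1.520000, y=0.471338:
  k1 = f(1.520000, 0.471338) = -0.204288
  k2 = f(1.880000, 0.397794) = -0.197689
  y ← 0.471338 + (0.36/2)·(-0.204288 + (-0.197689)) = 0.398982
y(1.88) ≈ 0.3990

0.3990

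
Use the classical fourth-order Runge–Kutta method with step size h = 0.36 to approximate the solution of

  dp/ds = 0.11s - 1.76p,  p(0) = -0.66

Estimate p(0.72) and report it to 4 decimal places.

RK4: k1 = f(s_n, p_n); k2 = f(s_n + h/2, p_n + (h/2)·k1); k3 = f(s_n + h/2, p_n + (h/2)·k2); k4 = f(s_n + h, p_n + h·k3); p_{n+1} = p_n + (h/6)·(k1 + 2k2 + 2k3 + k4).
s=0.000000, p=-0.660000:
  k1 = f(0.000000, -0.660000) = 1.161600
  k2 = f(0.180000, -0.450912) = 0.813405
  k3 = f(0.180000, -0.513587) = 0.923713
  k4 = f(0.360000, -0.327463) = 0.615935
  p ← -0.660000 + (0.36/6)·(k1 + 2k2 + 2k3 + k4) = -0.344894
s=0.360000, p=-0.344894:
  k1 = f(0.360000, -0.344894) = 0.646613
  k2 = f(0.540000, -0.228503) = 0.461566
  k3 = f(0.540000, -0.261812) = 0.520189
  k4 = f(0.720000, -0.157626) = 0.356621
  p ← -0.344894 + (0.36/6)·(k1 + 2k2 + 2k3 + k4) = -0.166889
p(0.72) ≈ -0.1669

-0.1669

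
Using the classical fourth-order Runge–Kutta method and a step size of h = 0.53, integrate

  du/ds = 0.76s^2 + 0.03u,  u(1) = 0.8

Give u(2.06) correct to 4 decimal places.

RK4: k1 = f(s_n, u_n); k2 = f(s_n + h/2, u_n + (h/2)·k1); k3 = f(s_n + h/2, u_n + (h/2)·k2); k4 = f(s_n + h, u_n + h·k3); u_{n+1} = u_n + (h/6)·(k1 + 2k2 + 2k3 + k4).
s=1.000000, u=0.800000:
  k1 = f(1.000000, 0.800000) = 0.784000
  k2 = f(1.265000, 1.007760) = 1.246404
  k3 = f(1.265000, 1.130297) = 1.250080
  k4 = f(1.530000, 1.462542) = 1.822960
  u ← 0.800000 + (0.53/6)·(k1 + 2k2 + 2k3 + k4) = 1.471327
s=1.530000, u=1.471327:
  k1 = f(1.530000, 1.471327) = 1.823224
  k2 = f(1.795000, 1.954481) = 2.507373
  k3 = f(1.795000, 2.135781) = 2.512812
  k4 = f(2.060000, 2.803118) = 3.309230
  u ← 1.471327 + (0.53/6)·(k1 + 2k2 + 2k3 + k4) = 2.811593
u(2.06) ≈ 2.8116

2.8116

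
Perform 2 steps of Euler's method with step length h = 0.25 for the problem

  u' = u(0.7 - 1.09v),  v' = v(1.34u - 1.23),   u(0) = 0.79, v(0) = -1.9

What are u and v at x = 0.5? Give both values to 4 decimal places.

Euler on (u,v): u_{n+1} = u_n + h·u', v_{n+1} = v_n + h·v'.
0.000000: (0.790000, -1.900000); f=(2.189090, 0.325660) → (1.337273, -1.818585)
0.250000: (1.337273, -1.818585); f=(3.586909, -1.021945) → (2.234000, -2.074071)
(u(0.5), v(0.5)) ≈ (2.2340, -2.0741)

2.2340, -2.0741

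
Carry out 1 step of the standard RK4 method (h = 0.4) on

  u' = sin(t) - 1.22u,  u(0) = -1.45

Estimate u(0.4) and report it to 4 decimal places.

RK4: k1 = f(t_n, u_n); k2 = f(t_n + h/2, u_n + (h/2)·k1); k3 = f(t_n + h/2, u_n + (h/2)·k2); k4 = f(t_n + h, u_n + h·k3); u_{n+1} = u_n + (h/6)·(k1 + 2k2 + 2k3 + k4).
t=0.000000, u=-1.450000:
  k1 = f(0.000000, -1.450000) = 1.769000
  k2 = f(0.200000, -1.096200) = 1.536033
  k3 = f(0.200000, -1.142793) = 1.592877
  k4 = f(0.400000, -0.812849) = 1.381094
  u ← -1.450000 + (0.4/6)·(k1 + 2k2 + 2k3 + k4) = -0.822806
u(0.4) ≈ -0.8228

-0.8228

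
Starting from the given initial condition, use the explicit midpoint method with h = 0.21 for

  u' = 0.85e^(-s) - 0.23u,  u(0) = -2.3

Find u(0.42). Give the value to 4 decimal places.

-1.8125

Midpoint: k1 = f(s_n, u_n); k2 = f(s_n + h/2, u_n + (h/2)·k1); u_{n+1} = u_n + h·k2.
s=0.000000, u=-2.300000:
  k1 = f(0.000000, -2.300000) = 1.379000
  k2 = f(0.105000, -2.155205) = 1.260973
  u ← -2.300000 + 0.21·1.260973 = -2.035196
s=0.210000, u=-2.035196:
  k1 = f(0.210000, -2.035196) = 1.157092
  k2 = f(0.315000, -1.913701) = 1.060472
  u ← -2.035196 + 0.21·1.060472 = -1.812497
u(0.42) ≈ -1.8125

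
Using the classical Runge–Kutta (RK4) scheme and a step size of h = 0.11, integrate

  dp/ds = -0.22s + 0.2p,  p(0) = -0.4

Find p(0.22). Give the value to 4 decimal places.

RK4: k1 = f(s_n, p_n); k2 = f(s_n + h/2, p_n + (h/2)·k1); k3 = f(s_n + h/2, p_n + (h/2)·k2); k4 = f(s_n + h, p_n + h·k3); p_{n+1} = p_n + (h/6)·(k1 + 2k2 + 2k3 + k4).
s=0.000000, p=-0.400000:
  k1 = f(0.000000, -0.400000) = -0.080000
  k2 = f(0.055000, -0.404400) = -0.092980
  k3 = f(0.055000, -0.405114) = -0.093123
  k4 = f(0.110000, -0.410244) = -0.106249
  p ← -0.400000 + (0.11/6)·(k1 + 2k2 + 2k3 + k4) = -0.410238
s=0.110000, p=-0.410238:
  k1 = f(0.110000, -0.410238) = -0.106248
  k2 = f(0.165000, -0.416082) = -0.119516
  k3 = f(0.165000, -0.416812) = -0.119662
  k4 = f(0.220000, -0.423401) = -0.133080
  p ← -0.410238 + (0.11/6)·(k1 + 2k2 + 2k3 + k4) = -0.423396
p(0.22) ≈ -0.4234

-0.4234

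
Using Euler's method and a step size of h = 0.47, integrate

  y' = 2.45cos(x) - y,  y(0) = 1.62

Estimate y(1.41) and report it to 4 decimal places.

Euler: y_{n+1} = y_n + h·f(x_n, y_n).
x=0.000000, y=1.620000: f=0.830000 → y ← 1.620000 + 0.47·0.830000 = 2.010100
x=0.470000, y=2.010100: f=0.174242 → y ← 2.010100 + 0.47·0.174242 = 2.091994
x=0.940000, y=2.091994: f=-0.647013 → y ← 2.091994 + 0.47·(-0.647013) = 1.787898
y(1.41) ≈ 1.7879

1.7879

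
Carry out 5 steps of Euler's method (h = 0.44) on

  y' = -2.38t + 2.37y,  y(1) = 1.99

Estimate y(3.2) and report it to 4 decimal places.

23.6318

Euler: y_{n+1} = y_n + h·f(t_n, y_n).
t=1.000000, y=1.990000: f=2.336300 → y ← 1.990000 + 0.44·2.336300 = 3.017972
t=1.440000, y=3.017972: f=3.725394 → y ← 3.017972 + 0.44·3.725394 = 4.657145
t=1.880000, y=4.657145: f=6.563034 → y ← 4.657145 + 0.44·6.563034 = 7.544880
t=2.320000, y=7.544880: f=12.359766 → y ← 7.544880 + 0.44·12.359766 = 12.983177
t=2.760000, y=12.983177: f=24.201330 → y ← 12.983177 + 0.44·24.201330 = 23.631763
y(3.2) ≈ 23.6318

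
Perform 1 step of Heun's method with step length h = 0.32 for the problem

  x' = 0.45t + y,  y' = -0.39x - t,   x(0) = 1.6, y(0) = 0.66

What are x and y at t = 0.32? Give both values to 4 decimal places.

1.8023, 0.3959

Heun on (x,y): k1 = f(t_n, state_n); k2 = f(t_n + h, state_n + h·k1); state_{n+1} = state_n + (h/2)·(k1 + k2).
0.000000: (1.600000, 0.660000)
  k1 = (0.660000, -0.624000)
  predictor → (1.811200, 0.460320)
  k2 = (0.604320, -1.026368)
  → (1.802291, 0.395941)
(x(0.32), y(0.32)) ≈ (1.8023, 0.3959)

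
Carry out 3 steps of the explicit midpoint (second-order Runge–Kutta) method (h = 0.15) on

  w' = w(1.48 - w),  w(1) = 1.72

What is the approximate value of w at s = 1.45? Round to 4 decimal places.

1.5956

Midpoint: k1 = f(s_n, w_n); k2 = f(s_n + h/2, w_n + (h/2)·k1); w_{n+1} = w_n + h·k2.
s=1.000000, w=1.720000:
  k1 = f(1.000000, 1.720000) = -0.412800
  k2 = f(1.075000, 1.689040) = -0.353077
  w ← 1.720000 + 0.15·(-0.353077) = 1.667038
s=1.150000, w=1.667038:
  k1 = f(1.150000, 1.667038) = -0.311800
  k2 = f(1.225000, 1.643653) = -0.268990
  w ← 1.667038 + 0.15·(-0.268990) = 1.626690
s=1.300000, w=1.626690:
  k1 = f(1.300000, 1.626690) = -0.238619
  k2 = f(1.375000, 1.608794) = -0.207202
  w ← 1.626690 + 0.15·(-0.207202) = 1.595610
w(1.45) ≈ 1.5956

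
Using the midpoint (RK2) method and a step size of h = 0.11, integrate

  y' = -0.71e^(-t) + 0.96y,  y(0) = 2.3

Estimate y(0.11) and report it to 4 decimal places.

2.4777

Midpoint: k1 = f(t_n, y_n); k2 = f(t_n + h/2, y_n + (h/2)·k1); y_{n+1} = y_n + h·k2.
t=0.000000, y=2.300000:
  k1 = f(0.000000, 2.300000) = 1.498000
  k2 = f(0.055000, 2.382390) = 1.615090
  y ← 2.300000 + 0.11·1.615090 = 2.477660
y(0.11) ≈ 2.4777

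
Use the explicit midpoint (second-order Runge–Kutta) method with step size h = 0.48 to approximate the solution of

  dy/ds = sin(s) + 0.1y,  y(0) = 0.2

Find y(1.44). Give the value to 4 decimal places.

1.1510

Midpoint: k1 = f(s_n, y_n); k2 = f(s_n + h/2, y_n + (h/2)·k1); y_{n+1} = y_n + h·k2.
s=0.000000, y=0.200000:
  k1 = f(0.000000, 0.200000) = 0.020000
  k2 = f(0.240000, 0.204800) = 0.258183
  y ← 0.200000 + 0.48·0.258183 = 0.323928
s=0.480000, y=0.323928:
  k1 = f(0.480000, 0.323928) = 0.494172
  k2 = f(0.720000, 0.442529) = 0.703638
  y ← 0.323928 + 0.48·0.703638 = 0.661674
s=0.960000, y=0.661674:
  k1 = f(0.960000, 0.661674) = 0.885359
  k2 = f(1.200000, 0.874160) = 1.019455
  y ← 0.661674 + 0.48·1.019455 = 1.151012
y(1.44) ≈ 1.1510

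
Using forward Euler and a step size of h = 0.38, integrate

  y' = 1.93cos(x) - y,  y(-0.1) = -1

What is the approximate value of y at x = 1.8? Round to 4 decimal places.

Euler: y_{n+1} = y_n + h·f(x_n, y_n).
x=-0.100000, y=-1.000000: f=2.920358 → y ← -1.000000 + 0.38·2.920358 = 0.109736
x=0.280000, y=0.109736: f=1.745101 → y ← 0.109736 + 0.38·1.745101 = 0.772874
x=0.660000, y=0.772874: f=0.751811 → y ← 0.772874 + 0.38·0.751811 = 1.058562
x=1.040000, y=1.058562: f=-0.081557 → y ← 1.058562 + 0.38·(-0.081557) = 1.027571
x=1.420000, y=1.027571: f=-0.737635 → y ← 1.027571 + 0.38·(-0.737635) = 0.747269
y(1.8) ≈ 0.7473

0.7473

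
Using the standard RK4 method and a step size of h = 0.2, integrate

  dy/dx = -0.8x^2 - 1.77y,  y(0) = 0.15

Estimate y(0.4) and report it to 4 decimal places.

RK4: k1 = f(x_n, y_n); k2 = f(x_n + h/2, y_n + (h/2)·k1); k3 = f(x_n + h/2, y_n + (h/2)·k2); k4 = f(x_n + h, y_n + h·k3); y_{n+1} = y_n + (h/6)·(k1 + 2k2 + 2k3 + k4).
x=0.000000, y=0.150000:
  k1 = f(0.000000, 0.150000) = -0.265500
  k2 = f(0.100000, 0.123450) = -0.226506
  k3 = f(0.100000, 0.127349) = -0.233408
  k4 = f(0.200000, 0.103318) = -0.214873
  y ← 0.150000 + (0.2/6)·(k1 + 2k2 + 2k3 + k4) = 0.103327
x=0.200000, y=0.103327:
  k1 = f(0.200000, 0.103327) = -0.214888
  k2 = f(0.300000, 0.081838) = -0.216853
  k3 = f(0.300000, 0.081641) = -0.216505
  k4 = f(0.400000, 0.060026) = -0.234245
  y ← 0.103327 + (0.2/6)·(k1 + 2k2 + 2k3 + k4) = 0.059465
y(0.4) ≈ 0.0595

0.0595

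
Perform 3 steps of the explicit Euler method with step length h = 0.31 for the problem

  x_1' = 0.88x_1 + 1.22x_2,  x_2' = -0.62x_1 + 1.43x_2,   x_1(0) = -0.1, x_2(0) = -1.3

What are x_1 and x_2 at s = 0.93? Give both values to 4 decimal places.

-2.8653, -3.4104

Euler on (x_1,x_2): x_1_{n+1} = x_1_n + h·x_1', x_2_{n+1} = x_2_n + h·x_2'.
0.000000: (-0.100000, -1.300000); f=(-1.674000, -1.797000) → (-0.618940, -1.857070)
0.310000: (-0.618940, -1.857070); f=(-2.810293, -2.271867) → (-1.490131, -2.561349)
0.620000: (-1.490131, -2.561349); f=(-4.436161, -2.738848) → (-2.865341, -3.410392)
(x_1(0.93), x_2(0.93)) ≈ (-2.8653, -3.4104)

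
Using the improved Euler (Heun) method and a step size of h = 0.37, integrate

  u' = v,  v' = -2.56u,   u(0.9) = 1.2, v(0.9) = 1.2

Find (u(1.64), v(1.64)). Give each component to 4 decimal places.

1.1281, -1.4792

Heun on (u,v): k1 = f(s_n, state_n); k2 = f(s_n + h, state_n + h·k1); state_{n+1} = state_n + (h/2)·(k1 + k2).
0.900000: (1.200000, 1.200000)
  k1 = (1.200000, -3.072000)
  predictor → (1.644000, 0.063360)
  k2 = (0.063360, -4.208640)
  → (1.433722, -0.146918)
1.270000: (1.433722, -0.146918)
  k1 = (-0.146918, -3.670327)
  predictor → (1.379362, -1.504939)
  k2 = (-1.504939, -3.531166)
  → (1.128128, -1.479195)
(u(1.64), v(1.64)) ≈ (1.1281, -1.4792)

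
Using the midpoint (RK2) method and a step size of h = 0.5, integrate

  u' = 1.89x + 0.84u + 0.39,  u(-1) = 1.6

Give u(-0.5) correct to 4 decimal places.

1.7419

Midpoint: k1 = f(x_n, u_n); k2 = f(x_n + h/2, u_n + (h/2)·k1); u_{n+1} = u_n + h·k2.
x=-1.000000, u=1.600000:
  k1 = f(-1.000000, 1.600000) = -0.156000
  k2 = f(-0.750000, 1.561000) = 0.283740
  u ← 1.600000 + 0.5·0.283740 = 1.741870
u(-0.5) ≈ 1.7419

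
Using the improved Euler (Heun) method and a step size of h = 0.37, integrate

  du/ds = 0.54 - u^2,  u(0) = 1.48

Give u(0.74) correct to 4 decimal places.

0.9601

Heun: k1 = f(s_n, u_n); k2 = f(s_n + h, u_n + h·k1); u_{n+1} = u_n + (h/2)·(k1 + k2).
s=0.000000, u=1.480000:
  k1 = f(0.000000, 1.480000) = -1.650400
  k2 = f(0.370000, 0.869352) = -0.215773
  u ← 1.480000 + (0.37/2)·(-1.650400 + (-0.215773)) = 1.134758
s=0.370000, u=1.134758:
  k1 = f(0.370000, 1.134758) = -0.747676
  k2 = f(0.740000, 0.858118) = -0.196366
  u ← 1.134758 + (0.37/2)·(-0.747676 + (-0.196366)) = 0.960110
u(0.74) ≈ 0.9601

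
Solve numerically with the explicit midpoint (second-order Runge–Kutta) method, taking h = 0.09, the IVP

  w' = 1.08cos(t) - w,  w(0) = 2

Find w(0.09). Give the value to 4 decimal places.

1.9208

Midpoint: k1 = f(t_n, w_n); k2 = f(t_n + h/2, w_n + (h/2)·k1); w_{n+1} = w_n + h·k2.
t=0.000000, w=2.000000:
  k1 = f(0.000000, 2.000000) = -0.920000
  k2 = f(0.045000, 1.958600) = -0.879693
  w ← 2.000000 + 0.09·(-0.879693) = 1.920828
w(0.09) ≈ 1.9208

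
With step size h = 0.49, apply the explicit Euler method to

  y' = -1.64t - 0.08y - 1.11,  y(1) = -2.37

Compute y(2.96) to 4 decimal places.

-9.4024

Euler: y_{n+1} = y_n + h·f(t_n, y_n).
t=1.000000, y=-2.370000: f=-2.560400 → y ← -2.370000 + 0.49·(-2.560400) = -3.624596
t=1.490000, y=-3.624596: f=-3.263632 → y ← -3.624596 + 0.49·(-3.263632) = -5.223776
t=1.980000, y=-5.223776: f=-3.939298 → y ← -5.223776 + 0.49·(-3.939298) = -7.154032
t=2.470000, y=-7.154032: f=-4.588477 → y ← -7.154032 + 0.49·(-4.588477) = -9.402386
y(2.96) ≈ -9.4024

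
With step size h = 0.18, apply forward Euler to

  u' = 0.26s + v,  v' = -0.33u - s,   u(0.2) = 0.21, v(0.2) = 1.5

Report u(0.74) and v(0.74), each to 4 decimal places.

1.0384, 1.2076

Euler on (u,v): u_{n+1} = u_n + h·u', v_{n+1} = v_n + h·v'.
0.200000: (0.210000, 1.500000); f=(1.552000, -0.269300) → (0.489360, 1.451526)
0.380000: (0.489360, 1.451526); f=(1.550326, -0.541489) → (0.768419, 1.354058)
0.560000: (0.768419, 1.354058); f=(1.499658, -0.813578) → (1.038357, 1.207614)
(u(0.74), v(0.74)) ≈ (1.0384, 1.2076)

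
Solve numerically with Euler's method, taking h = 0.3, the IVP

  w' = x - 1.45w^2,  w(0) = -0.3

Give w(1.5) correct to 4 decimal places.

Euler: w_{n+1} = w_n + h·f(x_n, w_n).
x=0.000000, w=-0.300000: f=-0.130500 → w ← -0.300000 + 0.3·(-0.130500) = -0.339150
x=0.300000, w=-0.339150: f=0.133217 → w ← -0.339150 + 0.3·0.133217 = -0.299185
x=0.600000, w=-0.299185: f=0.470208 → w ← -0.299185 + 0.3·0.470208 = -0.158122
x=0.900000, w=-0.158122: f=0.863746 → w ← -0.158122 + 0.3·0.863746 = 0.101001
x=1.200000, w=0.101001: f=1.185208 → w ← 0.101001 + 0.3·1.185208 = 0.456564
w(1.5) ≈ 0.4566

0.4566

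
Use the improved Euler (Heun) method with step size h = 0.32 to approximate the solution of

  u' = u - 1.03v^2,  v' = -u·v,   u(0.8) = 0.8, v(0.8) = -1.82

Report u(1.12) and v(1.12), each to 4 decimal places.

Heun on (u,v): k1 = f(s_n, state_n); k2 = f(s_n + h, state_n + h·k1); state_{n+1} = state_n + (h/2)·(k1 + k2).
0.800000: (0.800000, -1.820000)
  k1 = (-2.611772, 1.456000)
  predictor → (-0.035767, -1.354080)
  k2 = (-1.924306, -0.048431)
  → (0.074228, -1.594789)
(u(1.12), v(1.12)) ≈ (0.0742, -1.5948)

0.0742, -1.5948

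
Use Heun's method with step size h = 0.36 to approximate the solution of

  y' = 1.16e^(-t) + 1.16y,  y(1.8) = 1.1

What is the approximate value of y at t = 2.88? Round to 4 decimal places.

4.0257

Heun: k1 = f(t_n, y_n); k2 = f(t_n + h, y_n + h·k1); y_{n+1} = y_n + (h/2)·(k1 + k2).
t=1.800000, y=1.100000:
  k1 = f(1.800000, 1.100000) = 1.467747
  k2 = f(2.160000, 1.628389) = 2.022708
  y ← 1.100000 + (0.36/2)·(1.467747 + 2.022708) = 1.728282
t=2.160000, y=1.728282:
  k1 = f(2.160000, 1.728282) = 2.138584
  k2 = f(2.520000, 2.498172) = 2.991213
  y ← 1.728282 + (0.36/2)·(2.138584 + 2.991213) = 2.651645
t=2.520000, y=2.651645:
  k1 = f(2.520000, 2.651645) = 3.169242
  k2 = f(2.880000, 3.792572) = 4.464500
  y ← 2.651645 + (0.36/2)·(3.169242 + 4.464500) = 4.025719
y(2.88) ≈ 4.0257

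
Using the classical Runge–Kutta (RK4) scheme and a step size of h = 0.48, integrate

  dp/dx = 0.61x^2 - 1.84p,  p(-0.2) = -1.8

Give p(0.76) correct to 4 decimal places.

RK4: k1 = f(x_n, p_n); k2 = f(x_n + h/2, p_n + (h/2)·k1); k3 = f(x_n + h/2, p_n + (h/2)·k2); k4 = f(x_n + h, p_n + h·k3); p_{n+1} = p_n + (h/6)·(k1 + 2k2 + 2k3 + k4).
x=-0.200000, p=-1.800000:
  k1 = f(-0.200000, -1.800000) = 3.336400
  k2 = f(0.040000, -0.999264) = 1.839622
  k3 = f(0.040000, -1.358491) = 2.500599
  k4 = f(0.280000, -0.599712) = 1.151295
  p ← -1.800000 + (0.48/6)·(k1 + 2k2 + 2k3 + k4) = -0.746549
x=0.280000, p=-0.746549:
  k1 = f(0.280000, -0.746549) = 1.421474
  k2 = f(0.520000, -0.405395) = 0.910871
  k3 = f(0.520000, -0.527940) = 1.136354
  k4 = f(0.760000, -0.201099) = 0.722359
  p ← -0.746549 + (0.48/6)·(k1 + 2k2 + 2k3 + k4) = -0.247486
p(0.76) ≈ -0.2475

-0.2475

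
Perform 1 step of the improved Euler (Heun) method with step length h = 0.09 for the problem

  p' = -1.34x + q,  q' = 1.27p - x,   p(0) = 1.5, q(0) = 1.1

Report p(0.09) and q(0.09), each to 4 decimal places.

Heun on (p,q): k1 = f(x_n, state_n); k2 = f(x_n + h, state_n + h·k1); state_{n+1} = state_n + (h/2)·(k1 + k2).
0.000000: (1.500000, 1.100000)
  k1 = (1.100000, 1.905000)
  predictor → (1.599000, 1.271450)
  k2 = (1.150850, 1.940730)
  → (1.601288, 1.273058)
(p(0.09), q(0.09)) ≈ (1.6013, 1.2731)

1.6013, 1.2731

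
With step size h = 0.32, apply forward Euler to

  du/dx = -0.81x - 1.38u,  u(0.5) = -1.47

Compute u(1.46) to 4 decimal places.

Euler: u_{n+1} = u_n + h·f(x_n, u_n).
x=0.500000, u=-1.470000: f=1.623600 → u ← -1.470000 + 0.32·1.623600 = -0.950448
x=0.820000, u=-0.950448: f=0.647418 → u ← -0.950448 + 0.32·0.647418 = -0.743274
x=1.140000, u=-0.743274: f=0.102318 → u ← -0.743274 + 0.32·0.102318 = -0.710532
u(1.46) ≈ -0.7105

-0.7105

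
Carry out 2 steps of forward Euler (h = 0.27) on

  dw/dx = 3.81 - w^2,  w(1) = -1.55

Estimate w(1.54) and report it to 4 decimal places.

-0.5109

Euler: w_{n+1} = w_n + h·f(x_n, w_n).
x=1.000000, w=-1.550000: f=1.407500 → w ← -1.550000 + 0.27·1.407500 = -1.169975
x=1.270000, w=-1.169975: f=2.441158 → w ← -1.169975 + 0.27·2.441158 = -0.510862
w(1.54) ≈ -0.5109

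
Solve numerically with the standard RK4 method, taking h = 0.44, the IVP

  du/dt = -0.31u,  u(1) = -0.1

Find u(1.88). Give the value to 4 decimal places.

-0.0761

RK4: k1 = f(t_n, u_n); k2 = f(t_n + h/2, u_n + (h/2)·k1); k3 = f(t_n + h/2, u_n + (h/2)·k2); k4 = f(t_n + h, u_n + h·k3); u_{n+1} = u_n + (h/6)·(k1 + 2k2 + 2k3 + k4).
t=1.000000, u=-0.100000:
  k1 = f(1.000000, -0.100000) = 0.031000
  k2 = f(1.220000, -0.093180) = 0.028886
  k3 = f(1.220000, -0.093645) = 0.029030
  k4 = f(1.440000, -0.087227) = 0.027040
  u ← -0.100000 + (0.44/6)·(k1 + 2k2 + 2k3 + k4) = -0.087249
t=1.440000, u=-0.087249:
  k1 = f(1.440000, -0.087249) = 0.027047
  k2 = f(1.660000, -0.081299) = 0.025203
  k3 = f(1.660000, -0.081705) = 0.025328
  k4 = f(1.880000, -0.076105) = 0.023593
  u ← -0.087249 + (0.44/6)·(k1 + 2k2 + 2k3 + k4) = -0.076125
u(1.88) ≈ -0.0761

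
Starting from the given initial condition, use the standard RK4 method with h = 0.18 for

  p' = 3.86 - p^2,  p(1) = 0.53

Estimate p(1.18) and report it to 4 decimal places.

RK4: k1 = f(x_n, p_n); k2 = f(x_n + h/2, p_n + (h/2)·k1); k3 = f(x_n + h/2, p_n + (h/2)·k2); k4 = f(x_n + h, p_n + h·k3); p_{n+1} = p_n + (h/6)·(k1 + 2k2 + 2k3 + k4).
x=1.000000, p=0.530000:
  k1 = f(1.000000, 0.530000) = 3.579100
  k2 = f(1.090000, 0.852119) = 3.133893
  k3 = f(1.090000, 0.812050) = 3.200574
  k4 = f(1.180000, 1.106103) = 2.636535
  p ← 0.530000 + (0.18/6)·(k1 + 2k2 + 2k3 + k4) = 1.096537
p(1.18) ≈ 1.0965

1.0965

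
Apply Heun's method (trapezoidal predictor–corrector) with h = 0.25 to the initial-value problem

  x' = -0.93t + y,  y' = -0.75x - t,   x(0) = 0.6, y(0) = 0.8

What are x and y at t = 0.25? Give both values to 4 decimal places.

Heun on (x,y): k1 = f(t_n, state_n); k2 = f(t_n + h, state_n + h·k1); state_{n+1} = state_n + (h/2)·(k1 + k2).
0.000000: (0.600000, 0.800000)
  k1 = (0.800000, -0.450000)
  predictor → (0.800000, 0.687500)
  k2 = (0.455000, -0.850000)
  → (0.756875, 0.637500)
(x(0.25), y(0.25)) ≈ (0.7569, 0.6375)

0.7569, 0.6375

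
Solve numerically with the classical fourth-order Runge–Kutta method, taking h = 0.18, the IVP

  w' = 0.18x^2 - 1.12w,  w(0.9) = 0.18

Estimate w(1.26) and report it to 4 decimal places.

0.1844

RK4: k1 = f(x_n, w_n); k2 = f(x_n + h/2, w_n + (h/2)·k1); k3 = f(x_n + h/2, w_n + (h/2)·k2); k4 = f(x_n + h, w_n + h·k3); w_{n+1} = w_n + (h/6)·(k1 + 2k2 + 2k3 + k4).
x=0.900000, w=0.180000:
  k1 = f(0.900000, 0.180000) = -0.055800
  k2 = f(0.990000, 0.174978) = -0.019557
  k3 = f(0.990000, 0.178240) = -0.023211
  k4 = f(1.080000, 0.175822) = 0.013031
  w ← 0.180000 + (0.18/6)·(k1 + 2k2 + 2k3 + k4) = 0.176151
x=1.080000, w=0.176151:
  k1 = f(1.080000, 0.176151) = 0.012663
  k2 = f(1.170000, 0.177291) = 0.047837
  k3 = f(1.170000, 0.180456) = 0.044291
  k4 = f(1.260000, 0.184123) = 0.079550
  w ← 0.176151 + (0.18/6)·(k1 + 2k2 + 2k3 + k4) = 0.184445
w(1.26) ≈ 0.1844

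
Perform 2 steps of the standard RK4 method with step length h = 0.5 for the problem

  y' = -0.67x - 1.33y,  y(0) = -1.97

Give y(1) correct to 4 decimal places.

RK4: k1 = f(x_n, y_n); k2 = f(x_n + h/2, y_n + (h/2)·k1); k3 = f(x_n + h/2, y_n + (h/2)·k2); k4 = f(x_n + h, y_n + h·k3); y_{n+1} = y_n + (h/6)·(k1 + 2k2 + 2k3 + k4).
x=0.000000, y=-1.970000:
  k1 = f(0.000000, -1.970000) = 2.620100
  k2 = f(0.250000, -1.314975) = 1.581417
  k3 = f(0.250000, -1.574646) = 1.926779
  k4 = f(0.500000, -1.006611) = 1.003792
  y ← -1.970000 + (0.5/6)·(k1 + 2k2 + 2k3 + k4) = -1.083310
x=0.500000, y=-1.083310:
  k1 = f(0.500000, -1.083310) = 1.105802
  k2 = f(0.750000, -0.806859) = 0.570623
  k3 = f(0.750000, -0.940654) = 0.748570
  k4 = f(1.000000, -0.709025) = 0.273003
  y ← -1.083310 + (0.5/6)·(k1 + 2k2 + 2k3 + k4) = -0.748544
y(1) ≈ -0.7485

-0.7485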